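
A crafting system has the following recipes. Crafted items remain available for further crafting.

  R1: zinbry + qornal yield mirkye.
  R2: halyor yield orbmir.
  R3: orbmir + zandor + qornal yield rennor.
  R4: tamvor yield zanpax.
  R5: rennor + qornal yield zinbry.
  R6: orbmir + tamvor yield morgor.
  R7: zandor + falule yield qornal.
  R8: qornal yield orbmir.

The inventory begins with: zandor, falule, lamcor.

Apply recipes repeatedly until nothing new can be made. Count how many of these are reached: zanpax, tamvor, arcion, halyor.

zanpax would need tamvor (R4), but tamvor is never obtained.
No rule produces tamvor, and it is not given.
No rule produces arcion, and it is not given.
No rule produces halyor, and it is not given.
None of the 4 are reached.

0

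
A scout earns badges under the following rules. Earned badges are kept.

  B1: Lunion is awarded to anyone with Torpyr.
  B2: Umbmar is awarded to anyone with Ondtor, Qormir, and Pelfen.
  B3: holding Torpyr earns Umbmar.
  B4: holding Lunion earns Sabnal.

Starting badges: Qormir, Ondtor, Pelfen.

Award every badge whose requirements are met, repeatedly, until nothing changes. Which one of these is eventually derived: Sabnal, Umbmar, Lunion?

Umbmar

With Ondtor, Qormir, and Pelfen, Umbmar is earned (B2).
Sabnal would need Lunion (B4), but Lunion is never earned. Lunion would need Torpyr (B1), but Torpyr is never earned.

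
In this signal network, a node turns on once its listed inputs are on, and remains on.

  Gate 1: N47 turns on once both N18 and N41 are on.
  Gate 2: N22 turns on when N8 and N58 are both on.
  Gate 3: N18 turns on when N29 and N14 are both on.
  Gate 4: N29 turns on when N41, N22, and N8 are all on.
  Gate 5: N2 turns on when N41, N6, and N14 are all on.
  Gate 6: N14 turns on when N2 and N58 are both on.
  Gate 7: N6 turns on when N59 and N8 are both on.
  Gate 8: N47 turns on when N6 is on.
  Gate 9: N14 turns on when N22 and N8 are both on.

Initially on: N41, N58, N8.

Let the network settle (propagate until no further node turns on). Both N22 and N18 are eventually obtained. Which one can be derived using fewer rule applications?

N22: Gate 2: N8 and N58 on → N22 on. [1 rule application]
N18: N8 and N58 are on, so N22 turns on (Gate 2). Gate 9: N22 and N8 on → N14 on. Gate 4: N41, N22, and N8 on → N29 on. N29 and N14 are on, so N18 turns on (Gate 3). [4 rule applications]
N22 needs fewer.

N22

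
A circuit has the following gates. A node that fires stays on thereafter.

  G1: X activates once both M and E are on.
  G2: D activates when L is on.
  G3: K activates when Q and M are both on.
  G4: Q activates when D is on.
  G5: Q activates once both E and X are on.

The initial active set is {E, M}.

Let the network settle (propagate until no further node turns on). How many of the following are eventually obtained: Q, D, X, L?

2

M and E are on, so X activates (G1).
E and X are on, so Q activates (G5).
Q: reached.
D would need L (G2), but L never turns on.
X: reached.
No rule produces L, and it is not given.
Reached: Q and X — 2 of the 4.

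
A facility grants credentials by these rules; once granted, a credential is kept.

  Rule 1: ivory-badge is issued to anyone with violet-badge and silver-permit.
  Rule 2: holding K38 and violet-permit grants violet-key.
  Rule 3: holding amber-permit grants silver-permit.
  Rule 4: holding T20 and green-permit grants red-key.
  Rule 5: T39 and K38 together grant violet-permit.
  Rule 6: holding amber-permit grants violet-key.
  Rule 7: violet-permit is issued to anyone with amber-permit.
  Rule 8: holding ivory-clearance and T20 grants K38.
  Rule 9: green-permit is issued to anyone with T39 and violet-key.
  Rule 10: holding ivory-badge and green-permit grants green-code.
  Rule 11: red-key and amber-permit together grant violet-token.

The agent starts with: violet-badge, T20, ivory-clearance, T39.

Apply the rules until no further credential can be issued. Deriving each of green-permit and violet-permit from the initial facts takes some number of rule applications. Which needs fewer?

violet-permit

violet-permit: Holding ivory-clearance and T20 grants K38 (Rule 8). Holding T39 and K38 grants violet-permit (Rule 5). [2 rule applications]
green-permit: Holding ivory-clearance and T20 grants K38 (Rule 8). Holding T39 and K38 grants violet-permit (Rule 5). Holding K38 and violet-permit grants violet-key (Rule 2). Holding T39 and violet-key grants green-permit (Rule 9). [4 rule applications]
violet-permit needs fewer.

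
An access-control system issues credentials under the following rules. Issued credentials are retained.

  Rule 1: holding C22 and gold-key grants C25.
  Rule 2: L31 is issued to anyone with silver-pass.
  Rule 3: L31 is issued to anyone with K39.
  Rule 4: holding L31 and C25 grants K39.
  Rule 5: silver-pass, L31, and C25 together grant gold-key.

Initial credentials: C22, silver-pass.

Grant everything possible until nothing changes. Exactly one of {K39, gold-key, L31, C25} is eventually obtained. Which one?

L31

Holding silver-pass grants L31 (Rule 2).
C25 would need C22 and gold-key (Rule 1), but gold-key is never granted. gold-key would need silver-pass, L31, and C25 (Rule 5), but C25 is never granted. K39 would need L31 and C25 (Rule 4), but C25 is never granted.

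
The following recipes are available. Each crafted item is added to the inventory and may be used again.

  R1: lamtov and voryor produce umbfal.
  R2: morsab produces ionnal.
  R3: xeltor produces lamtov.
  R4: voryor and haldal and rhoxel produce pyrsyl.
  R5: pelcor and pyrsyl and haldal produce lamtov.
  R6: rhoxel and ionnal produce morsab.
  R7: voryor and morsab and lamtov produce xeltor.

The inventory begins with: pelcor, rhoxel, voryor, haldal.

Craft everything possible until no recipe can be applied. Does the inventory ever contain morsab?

morsab would need rhoxel and ionnal (R6), but ionnal is never obtained.

No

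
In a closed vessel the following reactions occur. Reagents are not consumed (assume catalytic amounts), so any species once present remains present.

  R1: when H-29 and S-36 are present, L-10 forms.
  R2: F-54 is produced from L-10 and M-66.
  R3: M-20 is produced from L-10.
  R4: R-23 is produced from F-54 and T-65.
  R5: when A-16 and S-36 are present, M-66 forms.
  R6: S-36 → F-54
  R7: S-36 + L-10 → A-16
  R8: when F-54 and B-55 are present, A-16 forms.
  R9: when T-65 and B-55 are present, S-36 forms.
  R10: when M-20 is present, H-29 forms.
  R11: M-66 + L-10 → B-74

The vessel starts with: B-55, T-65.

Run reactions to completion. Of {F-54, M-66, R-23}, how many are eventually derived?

T-65 and B-55 present → S-36 forms (R9).
S-36 present → F-54 forms (R6).
F-54 and B-55 present → A-16 forms (R8).
F-54 and T-65 present → R-23 forms (R4).
A-16 and S-36 present → M-66 forms (R5).
F-54: reached.
M-66: reached.
R-23: reached.
All 3 are reached.

3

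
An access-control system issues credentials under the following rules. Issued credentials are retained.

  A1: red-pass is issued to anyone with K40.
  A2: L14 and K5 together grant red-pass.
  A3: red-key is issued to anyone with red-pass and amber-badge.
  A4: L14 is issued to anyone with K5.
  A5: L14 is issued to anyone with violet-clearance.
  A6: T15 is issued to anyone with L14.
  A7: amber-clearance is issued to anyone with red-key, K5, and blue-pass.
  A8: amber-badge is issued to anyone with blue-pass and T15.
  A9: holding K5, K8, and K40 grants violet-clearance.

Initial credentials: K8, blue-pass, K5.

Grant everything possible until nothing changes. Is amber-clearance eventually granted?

Holding K5 grants L14 (A4).
Holding L14 and K5 grants red-pass (A2).
Holding L14 grants T15 (A6).
Holding blue-pass and T15 grants amber-badge (A8).
Holding red-pass and amber-badge grants red-key (A3).
Holding red-key, K5, and blue-pass grants amber-clearance (A7).

Yes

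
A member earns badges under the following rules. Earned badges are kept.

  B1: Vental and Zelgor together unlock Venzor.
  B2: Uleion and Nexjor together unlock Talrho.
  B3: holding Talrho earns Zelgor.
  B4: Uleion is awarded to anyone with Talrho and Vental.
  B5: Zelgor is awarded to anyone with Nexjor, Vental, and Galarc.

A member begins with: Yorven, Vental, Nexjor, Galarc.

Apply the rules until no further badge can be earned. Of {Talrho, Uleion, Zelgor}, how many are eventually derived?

With Nexjor, Vental, and Galarc, Zelgor is earned (B5).
Talrho would need Uleion and Nexjor (B2), but Uleion is never earned.
Uleion would need Talrho and Vental (B4), but Talrho is never earned.
Zelgor: reached.
Reached: Zelgor — 1 of the 3.

1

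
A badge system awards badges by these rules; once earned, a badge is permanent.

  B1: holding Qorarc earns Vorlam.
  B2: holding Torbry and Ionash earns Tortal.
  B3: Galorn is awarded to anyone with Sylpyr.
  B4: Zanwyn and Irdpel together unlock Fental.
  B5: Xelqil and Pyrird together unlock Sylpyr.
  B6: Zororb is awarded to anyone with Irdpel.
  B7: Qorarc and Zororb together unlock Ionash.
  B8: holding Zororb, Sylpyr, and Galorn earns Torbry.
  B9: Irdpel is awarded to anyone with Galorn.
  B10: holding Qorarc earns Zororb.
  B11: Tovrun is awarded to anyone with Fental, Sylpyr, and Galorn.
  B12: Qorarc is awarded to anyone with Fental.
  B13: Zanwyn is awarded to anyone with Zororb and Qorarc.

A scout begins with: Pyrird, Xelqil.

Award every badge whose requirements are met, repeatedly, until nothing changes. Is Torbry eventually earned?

Yes

With Xelqil and Pyrird, Sylpyr is earned (B5).
With Sylpyr, Galorn is earned (B3).
With Galorn, Irdpel is earned (B9).
With Irdpel, Zororb is earned (B6).
With Zororb, Sylpyr, and Galorn, Torbry is earned (B8).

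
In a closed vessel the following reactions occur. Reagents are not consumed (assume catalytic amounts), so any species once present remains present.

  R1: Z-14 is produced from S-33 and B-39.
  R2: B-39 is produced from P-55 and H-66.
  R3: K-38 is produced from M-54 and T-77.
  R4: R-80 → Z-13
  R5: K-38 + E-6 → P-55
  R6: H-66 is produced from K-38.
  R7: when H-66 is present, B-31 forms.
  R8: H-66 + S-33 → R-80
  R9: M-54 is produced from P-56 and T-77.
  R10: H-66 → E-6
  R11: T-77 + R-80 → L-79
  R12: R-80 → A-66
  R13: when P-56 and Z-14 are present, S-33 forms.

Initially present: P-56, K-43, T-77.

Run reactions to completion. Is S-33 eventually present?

S-33 would need P-56 and Z-14 (R13), but Z-14 never forms.

No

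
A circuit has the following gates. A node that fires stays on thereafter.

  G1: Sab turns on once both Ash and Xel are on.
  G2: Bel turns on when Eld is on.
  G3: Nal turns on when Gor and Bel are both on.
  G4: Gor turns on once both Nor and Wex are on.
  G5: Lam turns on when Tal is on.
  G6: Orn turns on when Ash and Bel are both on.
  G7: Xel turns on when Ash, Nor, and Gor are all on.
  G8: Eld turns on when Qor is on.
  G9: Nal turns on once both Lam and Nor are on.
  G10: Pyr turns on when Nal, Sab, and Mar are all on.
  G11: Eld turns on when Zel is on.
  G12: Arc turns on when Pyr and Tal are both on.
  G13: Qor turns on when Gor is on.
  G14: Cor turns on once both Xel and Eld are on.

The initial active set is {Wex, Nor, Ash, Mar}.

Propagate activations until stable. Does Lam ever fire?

Lam would need Tal (G5), but Tal never turns on.

No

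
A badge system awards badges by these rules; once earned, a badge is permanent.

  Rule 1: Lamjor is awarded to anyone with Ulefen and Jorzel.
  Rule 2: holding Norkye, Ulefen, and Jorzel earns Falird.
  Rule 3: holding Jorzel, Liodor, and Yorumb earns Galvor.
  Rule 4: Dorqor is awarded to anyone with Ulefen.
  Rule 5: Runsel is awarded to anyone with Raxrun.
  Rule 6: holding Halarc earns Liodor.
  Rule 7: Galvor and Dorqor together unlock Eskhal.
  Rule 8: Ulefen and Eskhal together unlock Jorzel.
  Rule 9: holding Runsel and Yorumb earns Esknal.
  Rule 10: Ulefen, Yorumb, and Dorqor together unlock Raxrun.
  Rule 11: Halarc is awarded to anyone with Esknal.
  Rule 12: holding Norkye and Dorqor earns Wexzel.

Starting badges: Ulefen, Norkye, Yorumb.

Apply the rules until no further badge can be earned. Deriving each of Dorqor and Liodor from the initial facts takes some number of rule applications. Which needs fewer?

Dorqor

Dorqor: With Ulefen, Dorqor is earned (Rule 4). [1 rule application]
Liodor: With Ulefen, Dorqor is earned (Rule 4). With Ulefen, Yorumb, and Dorqor, Raxrun is earned (Rule 10). With Raxrun, Runsel is earned (Rule 5). With Runsel and Yorumb, Esknal is earned (Rule 9). With Esknal, Halarc is earned (Rule 11). With Halarc, Liodor is earned (Rule 6). [6 rule applications]
Dorqor needs fewer.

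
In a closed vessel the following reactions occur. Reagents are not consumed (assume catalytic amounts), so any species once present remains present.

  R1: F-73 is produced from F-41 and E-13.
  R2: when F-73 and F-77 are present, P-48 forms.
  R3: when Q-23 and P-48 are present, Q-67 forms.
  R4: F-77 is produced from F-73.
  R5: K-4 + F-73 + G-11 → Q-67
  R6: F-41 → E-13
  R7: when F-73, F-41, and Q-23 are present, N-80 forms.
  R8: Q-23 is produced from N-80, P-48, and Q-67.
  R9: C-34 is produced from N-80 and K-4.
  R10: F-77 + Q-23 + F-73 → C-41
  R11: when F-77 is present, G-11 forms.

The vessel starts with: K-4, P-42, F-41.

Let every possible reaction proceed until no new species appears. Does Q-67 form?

F-41 present → E-13 forms (R6).
F-41 and E-13 present → F-73 forms (R1).
F-73 present → F-77 forms (R4).
F-77 present → G-11 forms (R11).
K-4, F-73, and G-11 present → Q-67 forms (R5).

Yes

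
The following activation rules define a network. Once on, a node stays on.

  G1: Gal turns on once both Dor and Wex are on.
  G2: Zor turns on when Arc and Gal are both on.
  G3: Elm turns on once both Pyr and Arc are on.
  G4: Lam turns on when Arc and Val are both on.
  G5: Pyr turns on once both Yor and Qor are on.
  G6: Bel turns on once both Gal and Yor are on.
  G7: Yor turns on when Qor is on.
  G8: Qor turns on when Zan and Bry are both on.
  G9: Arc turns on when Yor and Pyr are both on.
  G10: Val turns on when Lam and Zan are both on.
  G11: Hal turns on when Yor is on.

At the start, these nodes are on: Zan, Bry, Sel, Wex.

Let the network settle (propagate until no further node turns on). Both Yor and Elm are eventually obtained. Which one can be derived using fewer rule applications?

Yor: G8: Zan and Bry on → Qor on. G7: Qor on → Yor on. [2 rule applications]
Elm: G8: Zan and Bry on → Qor on. G7: Qor on → Yor on. G5: Yor and Qor on → Pyr on. Yor and Pyr are on, so Arc turns on (G9). G3: Pyr and Arc on → Elm on. [5 rule applications]
Yor needs fewer.

Yor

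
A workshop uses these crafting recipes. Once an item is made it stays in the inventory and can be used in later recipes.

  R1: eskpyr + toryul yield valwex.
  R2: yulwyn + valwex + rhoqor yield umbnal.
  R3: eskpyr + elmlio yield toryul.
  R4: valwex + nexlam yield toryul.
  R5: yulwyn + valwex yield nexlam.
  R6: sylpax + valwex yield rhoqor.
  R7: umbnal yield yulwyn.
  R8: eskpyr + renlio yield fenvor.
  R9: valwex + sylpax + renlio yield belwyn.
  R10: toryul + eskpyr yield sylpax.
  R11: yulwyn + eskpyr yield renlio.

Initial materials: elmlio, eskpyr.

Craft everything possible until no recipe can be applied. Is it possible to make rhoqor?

Yes

eskpyr + elmlio → toryul (R3).
Using R1, eskpyr and toryul make valwex.
Using R10, toryul and eskpyr make sylpax.
Using R6, sylpax and valwex make rhoqor.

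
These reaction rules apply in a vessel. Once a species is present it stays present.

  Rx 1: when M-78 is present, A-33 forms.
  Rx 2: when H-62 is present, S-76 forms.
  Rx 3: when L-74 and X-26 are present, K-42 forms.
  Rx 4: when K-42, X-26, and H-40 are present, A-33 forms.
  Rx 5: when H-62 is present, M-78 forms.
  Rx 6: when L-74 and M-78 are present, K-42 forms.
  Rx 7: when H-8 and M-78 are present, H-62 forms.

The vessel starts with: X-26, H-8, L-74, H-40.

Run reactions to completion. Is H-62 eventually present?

H-62 would need H-8 and M-78 (Rx 7), but M-78 never forms.

No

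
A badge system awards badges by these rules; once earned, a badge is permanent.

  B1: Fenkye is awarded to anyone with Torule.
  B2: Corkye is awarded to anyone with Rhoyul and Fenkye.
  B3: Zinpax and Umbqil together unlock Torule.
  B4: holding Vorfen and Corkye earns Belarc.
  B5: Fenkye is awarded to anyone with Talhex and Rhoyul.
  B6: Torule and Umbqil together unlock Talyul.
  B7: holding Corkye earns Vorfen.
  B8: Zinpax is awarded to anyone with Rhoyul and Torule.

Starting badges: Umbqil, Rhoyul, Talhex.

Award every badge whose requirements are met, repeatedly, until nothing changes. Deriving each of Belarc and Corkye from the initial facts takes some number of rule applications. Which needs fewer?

Corkye

Corkye: With Talhex and Rhoyul, Fenkye is earned (B5). With Rhoyul and Fenkye, Corkye is earned (B2). [2 rule applications]
Belarc: With Talhex and Rhoyul, Fenkye is earned (B5). With Rhoyul and Fenkye, Corkye is earned (B2). With Corkye, Vorfen is earned (B7). With Vorfen and Corkye, Belarc is earned (B4). [4 rule applications]
Corkye needs fewer.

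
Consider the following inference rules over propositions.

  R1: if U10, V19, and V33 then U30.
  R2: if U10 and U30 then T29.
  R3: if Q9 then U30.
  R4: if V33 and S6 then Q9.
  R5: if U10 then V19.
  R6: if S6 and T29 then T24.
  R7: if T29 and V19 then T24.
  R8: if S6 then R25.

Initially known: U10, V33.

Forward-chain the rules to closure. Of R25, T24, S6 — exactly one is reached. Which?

U10 holds, so V19 follows (R5).
U10, V19, and V33 hold, so U30 follows (R1).
From U10 and U30, R2 gives T29.
T29 and V19 hold, so T24 follows (R7).
No rule produces S6, and it is not given. R25 would need S6 (R8), but S6 is never established.

T24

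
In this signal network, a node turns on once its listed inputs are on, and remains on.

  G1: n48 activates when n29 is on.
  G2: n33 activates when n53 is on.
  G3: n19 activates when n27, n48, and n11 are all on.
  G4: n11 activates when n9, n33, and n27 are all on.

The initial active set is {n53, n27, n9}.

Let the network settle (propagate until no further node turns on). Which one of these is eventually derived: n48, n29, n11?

n11

n53 is on, so n33 activates (G2).
G4: n9, n33, and n27 on → n11 on.
No rule produces n29, and it is not given. n48 would need n29 (G1), but n29 never turns on.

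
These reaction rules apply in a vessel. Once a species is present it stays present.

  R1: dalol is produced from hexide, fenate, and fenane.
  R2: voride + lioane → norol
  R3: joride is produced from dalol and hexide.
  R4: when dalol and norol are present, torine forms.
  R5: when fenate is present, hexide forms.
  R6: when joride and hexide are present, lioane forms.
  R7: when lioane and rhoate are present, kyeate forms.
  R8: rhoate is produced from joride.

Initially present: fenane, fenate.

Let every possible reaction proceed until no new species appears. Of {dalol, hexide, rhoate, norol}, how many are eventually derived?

fenate present → hexide forms (R5).
hexide, fenate, and fenane present → dalol forms (R1).
dalol and hexide present → joride forms (R3).
joride present → rhoate forms (R8).
dalol: reached.
hexide: reached.
rhoate: reached.
norol would need voride and lioane (R2), but voride never forms.
Reached: dalol, hexide, and rhoate — 3 of the 4.

3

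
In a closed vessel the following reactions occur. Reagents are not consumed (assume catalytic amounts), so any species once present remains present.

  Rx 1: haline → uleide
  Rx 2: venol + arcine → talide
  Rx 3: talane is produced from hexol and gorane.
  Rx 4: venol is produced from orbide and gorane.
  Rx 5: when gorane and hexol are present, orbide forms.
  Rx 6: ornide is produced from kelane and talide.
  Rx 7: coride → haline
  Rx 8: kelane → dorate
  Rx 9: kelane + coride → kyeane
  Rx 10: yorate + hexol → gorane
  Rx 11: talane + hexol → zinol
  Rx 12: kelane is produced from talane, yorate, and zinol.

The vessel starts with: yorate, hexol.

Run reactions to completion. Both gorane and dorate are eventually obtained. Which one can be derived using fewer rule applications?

gorane: yorate and hexol present → gorane forms (Rx 10). [1 rule application]
dorate: yorate and hexol present → gorane forms (Rx 10). hexol and gorane present → talane forms (Rx 3). talane and hexol present → zinol forms (Rx 11). talane, yorate, and zinol present → kelane forms (Rx 12). kelane present → dorate forms (Rx 8). [5 rule applications]
gorane needs fewer.

gorane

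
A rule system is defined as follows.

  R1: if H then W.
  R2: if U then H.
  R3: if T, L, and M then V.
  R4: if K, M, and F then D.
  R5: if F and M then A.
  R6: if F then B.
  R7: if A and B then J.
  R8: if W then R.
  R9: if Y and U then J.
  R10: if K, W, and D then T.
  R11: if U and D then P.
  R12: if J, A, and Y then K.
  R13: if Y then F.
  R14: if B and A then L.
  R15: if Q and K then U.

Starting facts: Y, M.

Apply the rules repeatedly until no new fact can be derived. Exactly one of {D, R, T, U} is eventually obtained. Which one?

D

From Y, R13 gives F.
F and M hold, so A follows (R5).
F holds, so B follows (R6).
A and B hold, so J follows (R7).
From J, A, and Y, R12 gives K.
K, M, and F hold, so D follows (R4).
T would need K, W, and D (R10), but W is never established. R would need W (R8), but W is never established. U would need Q and K (R15), but Q is never established.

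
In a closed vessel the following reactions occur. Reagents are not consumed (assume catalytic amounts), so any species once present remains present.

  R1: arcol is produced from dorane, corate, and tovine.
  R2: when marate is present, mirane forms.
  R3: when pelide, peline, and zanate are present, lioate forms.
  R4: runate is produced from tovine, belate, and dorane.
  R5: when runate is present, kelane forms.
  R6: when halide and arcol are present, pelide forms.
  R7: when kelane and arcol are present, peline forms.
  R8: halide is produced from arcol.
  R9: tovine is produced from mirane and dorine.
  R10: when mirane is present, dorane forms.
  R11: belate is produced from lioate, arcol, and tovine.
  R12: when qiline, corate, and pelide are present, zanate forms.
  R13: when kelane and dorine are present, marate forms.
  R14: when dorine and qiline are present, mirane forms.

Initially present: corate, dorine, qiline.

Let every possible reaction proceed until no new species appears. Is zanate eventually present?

Yes

dorine and qiline present → mirane forms (R14).
mirane present → dorane forms (R10).
mirane and dorine present → tovine forms (R9).
dorane, corate, and tovine present → arcol forms (R1).
arcol present → halide forms (R8).
halide and arcol present → pelide forms (R6).
qiline, corate, and pelide present → zanate forms (R12).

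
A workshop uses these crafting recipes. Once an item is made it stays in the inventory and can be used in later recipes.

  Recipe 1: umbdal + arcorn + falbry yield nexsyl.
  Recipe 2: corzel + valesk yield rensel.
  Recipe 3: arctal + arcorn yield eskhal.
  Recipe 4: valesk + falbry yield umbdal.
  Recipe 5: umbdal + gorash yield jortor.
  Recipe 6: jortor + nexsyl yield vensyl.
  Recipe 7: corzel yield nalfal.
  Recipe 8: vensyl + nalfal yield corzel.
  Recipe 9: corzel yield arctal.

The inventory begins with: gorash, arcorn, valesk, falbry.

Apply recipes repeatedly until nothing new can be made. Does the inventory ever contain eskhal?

No

eskhal would need arctal and arcorn (Recipe 3), but arctal is never obtained.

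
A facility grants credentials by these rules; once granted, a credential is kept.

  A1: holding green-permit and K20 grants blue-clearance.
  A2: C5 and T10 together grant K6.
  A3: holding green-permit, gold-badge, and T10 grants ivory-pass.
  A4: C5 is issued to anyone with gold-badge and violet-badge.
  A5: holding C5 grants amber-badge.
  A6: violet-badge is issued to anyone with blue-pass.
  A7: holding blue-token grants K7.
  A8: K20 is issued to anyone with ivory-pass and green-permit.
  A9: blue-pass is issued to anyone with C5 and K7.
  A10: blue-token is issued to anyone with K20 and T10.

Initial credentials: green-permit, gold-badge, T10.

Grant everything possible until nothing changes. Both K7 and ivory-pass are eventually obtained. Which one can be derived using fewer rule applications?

ivory-pass: Holding green-permit, gold-badge, and T10 grants ivory-pass (A3). [1 rule application]
K7: Holding green-permit, gold-badge, and T10 grants ivory-pass (A3). Holding ivory-pass and green-permit grants K20 (A8). Holding K20 and T10 grants blue-token (A10). Holding blue-token grants K7 (A7). [4 rule applications]
ivory-pass needs fewer.

ivory-pass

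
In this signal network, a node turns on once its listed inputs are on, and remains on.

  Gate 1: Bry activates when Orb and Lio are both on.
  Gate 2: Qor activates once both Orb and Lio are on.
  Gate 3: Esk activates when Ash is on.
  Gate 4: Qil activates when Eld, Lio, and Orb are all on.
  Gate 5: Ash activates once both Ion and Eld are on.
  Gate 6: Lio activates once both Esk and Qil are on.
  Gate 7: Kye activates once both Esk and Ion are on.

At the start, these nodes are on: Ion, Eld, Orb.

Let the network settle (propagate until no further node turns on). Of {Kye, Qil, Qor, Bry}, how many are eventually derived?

Gate 5: Ion and Eld on → Ash on.
Gate 3: Ash on → Esk on.
Esk and Ion are on, so Kye activates (Gate 7).
Kye: reached.
Qil would need Eld, Lio, and Orb (Gate 4), but Lio never turns on.
Qor would need Orb and Lio (Gate 2), but Lio never turns on.
Bry would need Orb and Lio (Gate 1), but Lio never turns on.
Reached: Kye — 1 of the 4.

1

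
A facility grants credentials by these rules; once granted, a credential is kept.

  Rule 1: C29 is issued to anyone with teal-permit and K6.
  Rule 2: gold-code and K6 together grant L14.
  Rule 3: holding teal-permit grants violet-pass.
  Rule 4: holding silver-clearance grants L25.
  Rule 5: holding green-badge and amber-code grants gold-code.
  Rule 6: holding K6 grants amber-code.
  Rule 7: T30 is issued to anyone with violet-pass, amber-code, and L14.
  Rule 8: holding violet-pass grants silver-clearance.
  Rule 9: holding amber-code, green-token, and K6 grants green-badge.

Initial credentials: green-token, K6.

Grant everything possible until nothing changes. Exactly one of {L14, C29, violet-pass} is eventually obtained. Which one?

Holding K6 grants amber-code (Rule 6).
Holding amber-code, green-token, and K6 grants green-badge (Rule 9).
Holding green-badge and amber-code grants gold-code (Rule 5).
Holding gold-code and K6 grants L14 (Rule 2).
C29 would need teal-permit and K6 (Rule 1), but teal-permit is never granted. violet-pass would need teal-permit (Rule 3), but teal-permit is never granted.

L14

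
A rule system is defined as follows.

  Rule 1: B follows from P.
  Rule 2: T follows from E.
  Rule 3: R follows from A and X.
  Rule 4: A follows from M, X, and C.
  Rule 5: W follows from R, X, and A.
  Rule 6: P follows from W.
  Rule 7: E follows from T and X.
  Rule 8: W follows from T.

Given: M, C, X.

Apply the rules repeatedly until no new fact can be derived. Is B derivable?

From M, X, and C, Rule 4 gives A.
A and X hold, so R follows (Rule 3).
R, X, and A hold, so W follows (Rule 5).
From W, Rule 6 gives P.
From P, Rule 1 gives B.

Yes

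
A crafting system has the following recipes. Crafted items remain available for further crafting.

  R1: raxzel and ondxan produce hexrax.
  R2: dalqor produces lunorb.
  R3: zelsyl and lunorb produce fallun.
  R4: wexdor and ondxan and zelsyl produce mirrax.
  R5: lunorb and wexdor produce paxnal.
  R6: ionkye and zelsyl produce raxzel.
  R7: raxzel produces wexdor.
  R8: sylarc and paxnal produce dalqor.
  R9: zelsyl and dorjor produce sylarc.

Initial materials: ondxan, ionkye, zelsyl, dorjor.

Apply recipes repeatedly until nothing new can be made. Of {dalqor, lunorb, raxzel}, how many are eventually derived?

Using R6, ionkye and zelsyl make raxzel.
dalqor would need sylarc and paxnal (R8), but paxnal is never obtained.
lunorb would need dalqor (R2), but dalqor is never obtained.
raxzel: reached.
Reached: raxzel — 1 of the 3.

1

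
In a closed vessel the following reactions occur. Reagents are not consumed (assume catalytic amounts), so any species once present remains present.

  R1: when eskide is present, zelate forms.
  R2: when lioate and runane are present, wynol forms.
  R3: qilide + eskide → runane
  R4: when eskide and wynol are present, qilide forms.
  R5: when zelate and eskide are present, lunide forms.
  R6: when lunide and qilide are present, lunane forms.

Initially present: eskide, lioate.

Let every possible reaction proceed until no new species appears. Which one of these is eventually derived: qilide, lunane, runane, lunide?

eskide present → zelate forms (R1).
zelate and eskide present → lunide forms (R5).
runane would need qilide and eskide (R3), but qilide never forms. qilide would need eskide and wynol (R4), but wynol never forms. lunane would need lunide and qilide (R6), but qilide never forms.

lunide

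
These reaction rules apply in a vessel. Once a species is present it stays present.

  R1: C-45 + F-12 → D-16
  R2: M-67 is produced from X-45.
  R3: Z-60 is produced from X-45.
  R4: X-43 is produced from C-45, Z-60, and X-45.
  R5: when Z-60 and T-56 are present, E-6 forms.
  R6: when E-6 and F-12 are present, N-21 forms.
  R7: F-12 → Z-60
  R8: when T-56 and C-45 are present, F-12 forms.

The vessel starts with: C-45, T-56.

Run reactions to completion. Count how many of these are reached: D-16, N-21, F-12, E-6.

T-56 and C-45 present → F-12 forms (R8).
C-45 and F-12 present → D-16 forms (R1).
F-12 present → Z-60 forms (R7).
Z-60 and T-56 present → E-6 forms (R5).
E-6 and F-12 present → N-21 forms (R6).
D-16: reached.
N-21: reached.
F-12: reached.
E-6: reached.
All 4 are reached.

4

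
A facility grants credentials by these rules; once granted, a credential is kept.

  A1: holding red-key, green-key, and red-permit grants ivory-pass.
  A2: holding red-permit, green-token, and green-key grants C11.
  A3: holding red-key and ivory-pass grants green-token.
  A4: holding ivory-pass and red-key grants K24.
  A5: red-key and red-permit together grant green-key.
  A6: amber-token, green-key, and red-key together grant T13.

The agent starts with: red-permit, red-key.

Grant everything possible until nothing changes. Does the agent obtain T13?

T13 would need amber-token, green-key, and red-key (A6), but amber-token is never granted.

No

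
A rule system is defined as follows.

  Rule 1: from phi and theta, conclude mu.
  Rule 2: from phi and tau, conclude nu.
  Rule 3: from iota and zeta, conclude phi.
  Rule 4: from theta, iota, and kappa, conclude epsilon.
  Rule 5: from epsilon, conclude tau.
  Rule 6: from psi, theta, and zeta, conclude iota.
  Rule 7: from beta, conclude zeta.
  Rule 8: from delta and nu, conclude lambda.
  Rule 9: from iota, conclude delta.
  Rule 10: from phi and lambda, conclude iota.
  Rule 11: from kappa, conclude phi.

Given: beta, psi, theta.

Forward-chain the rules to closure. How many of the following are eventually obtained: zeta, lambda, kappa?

From beta, Rule 7 gives zeta.
zeta: reached.
lambda would need delta and nu (Rule 8), but nu is never established.
No rule produces kappa, and it is not given.
Reached: zeta — 1 of the 3.

1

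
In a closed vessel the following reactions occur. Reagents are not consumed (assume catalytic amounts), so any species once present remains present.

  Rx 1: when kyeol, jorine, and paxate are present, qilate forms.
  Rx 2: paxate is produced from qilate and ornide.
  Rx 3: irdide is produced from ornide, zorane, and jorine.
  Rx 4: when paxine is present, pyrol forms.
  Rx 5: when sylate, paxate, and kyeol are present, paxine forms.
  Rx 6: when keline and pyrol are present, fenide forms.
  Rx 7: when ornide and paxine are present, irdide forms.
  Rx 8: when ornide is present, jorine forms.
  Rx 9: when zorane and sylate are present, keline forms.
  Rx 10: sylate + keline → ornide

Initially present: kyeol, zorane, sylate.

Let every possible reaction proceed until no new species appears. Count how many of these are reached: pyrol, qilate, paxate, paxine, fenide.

pyrol would need paxine (Rx 4), but paxine never forms.
qilate would need kyeol, jorine, and paxate (Rx 1), but paxate never forms.
paxate would need qilate and ornide (Rx 2), but qilate never forms.
paxine would need sylate, paxate, and kyeol (Rx 5), but paxate never forms.
fenide would need keline and pyrol (Rx 6), but pyrol never forms.
None of the 5 are reached.

0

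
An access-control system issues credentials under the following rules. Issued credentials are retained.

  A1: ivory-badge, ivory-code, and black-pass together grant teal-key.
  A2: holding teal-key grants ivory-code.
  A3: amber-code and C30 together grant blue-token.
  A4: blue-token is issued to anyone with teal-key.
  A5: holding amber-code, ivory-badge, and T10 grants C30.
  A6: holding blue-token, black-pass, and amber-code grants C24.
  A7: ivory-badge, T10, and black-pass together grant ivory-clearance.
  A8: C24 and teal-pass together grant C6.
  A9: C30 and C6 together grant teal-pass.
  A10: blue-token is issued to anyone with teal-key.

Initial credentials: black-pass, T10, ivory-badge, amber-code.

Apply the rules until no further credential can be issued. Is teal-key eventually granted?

No

teal-key would need ivory-badge, ivory-code, and black-pass (A1), but ivory-code is never granted.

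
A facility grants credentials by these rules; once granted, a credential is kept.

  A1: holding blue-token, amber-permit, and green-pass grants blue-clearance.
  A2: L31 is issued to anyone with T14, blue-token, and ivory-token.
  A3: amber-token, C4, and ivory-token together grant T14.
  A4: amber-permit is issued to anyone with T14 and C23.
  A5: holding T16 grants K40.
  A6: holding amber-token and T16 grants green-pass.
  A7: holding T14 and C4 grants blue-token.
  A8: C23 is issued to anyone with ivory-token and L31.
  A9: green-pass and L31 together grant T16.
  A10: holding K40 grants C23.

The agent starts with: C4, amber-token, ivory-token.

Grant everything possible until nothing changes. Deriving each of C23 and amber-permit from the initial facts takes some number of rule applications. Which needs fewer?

C23

C23: Holding amber-token, C4, and ivory-token grants T14 (A3). Holding T14 and C4 grants blue-token (A7). Holding T14, blue-token, and ivory-token grants L31 (A2). Holding ivory-token and L31 grants C23 (A8). [4 rule applications]
amber-permit: Holding amber-token, C4, and ivory-token grants T14 (A3). Holding T14 and C4 grants blue-token (A7). Holding T14, blue-token, and ivory-token grants L31 (A2). Holding ivory-token and L31 grants C23 (A8). Holding T14 and C23 grants amber-permit (A4). [5 rule applications]
C23 needs fewer.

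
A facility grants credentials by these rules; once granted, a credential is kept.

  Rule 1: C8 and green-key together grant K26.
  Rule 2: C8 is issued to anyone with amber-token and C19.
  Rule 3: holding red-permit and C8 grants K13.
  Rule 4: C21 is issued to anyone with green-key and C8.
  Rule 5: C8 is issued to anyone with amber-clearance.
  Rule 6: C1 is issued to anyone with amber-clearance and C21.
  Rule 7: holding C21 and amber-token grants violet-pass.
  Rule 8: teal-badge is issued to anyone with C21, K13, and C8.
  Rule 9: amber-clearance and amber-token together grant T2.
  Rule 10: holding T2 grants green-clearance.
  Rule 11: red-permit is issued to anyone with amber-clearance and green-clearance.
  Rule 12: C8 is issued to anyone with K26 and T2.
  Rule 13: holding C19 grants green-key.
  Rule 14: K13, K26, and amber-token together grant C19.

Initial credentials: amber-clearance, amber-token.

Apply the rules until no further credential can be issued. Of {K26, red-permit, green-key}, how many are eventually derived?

1

Holding amber-clearance and amber-token grants T2 (Rule 9).
Holding T2 grants green-clearance (Rule 10).
Holding amber-clearance and green-clearance grants red-permit (Rule 11).
K26 would need C8 and green-key (Rule 1), but green-key is never granted.
red-permit: reached.
green-key would need C19 (Rule 13), but C19 is never granted.
Reached: red-permit — 1 of the 3.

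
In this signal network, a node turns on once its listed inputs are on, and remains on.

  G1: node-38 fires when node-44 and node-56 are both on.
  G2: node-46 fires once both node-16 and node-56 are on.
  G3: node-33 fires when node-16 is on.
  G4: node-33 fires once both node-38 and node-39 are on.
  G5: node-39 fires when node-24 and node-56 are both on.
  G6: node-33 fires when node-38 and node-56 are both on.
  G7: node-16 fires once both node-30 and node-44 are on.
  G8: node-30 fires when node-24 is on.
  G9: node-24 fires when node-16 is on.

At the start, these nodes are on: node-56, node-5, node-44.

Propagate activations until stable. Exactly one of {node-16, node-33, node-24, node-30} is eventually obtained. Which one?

node-33

G1: node-44 and node-56 on → node-38 on.
G6: node-38 and node-56 on → node-33 on.
node-16 would need node-30 and node-44 (G7), but node-30 never turns on. node-30 would need node-24 (G8), but node-24 never turns on. node-24 would need node-16 (G9), but node-16 never turns on.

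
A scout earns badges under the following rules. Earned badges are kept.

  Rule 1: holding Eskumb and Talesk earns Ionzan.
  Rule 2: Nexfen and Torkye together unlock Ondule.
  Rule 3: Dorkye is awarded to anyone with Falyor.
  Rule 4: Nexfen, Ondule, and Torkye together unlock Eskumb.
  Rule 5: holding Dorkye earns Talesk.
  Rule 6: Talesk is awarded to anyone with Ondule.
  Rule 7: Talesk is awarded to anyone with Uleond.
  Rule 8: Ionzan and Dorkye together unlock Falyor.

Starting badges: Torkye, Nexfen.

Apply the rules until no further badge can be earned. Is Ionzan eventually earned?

Yes

With Nexfen and Torkye, Ondule is earned (Rule 2).
With Ondule, Talesk is earned (Rule 6).
With Nexfen, Ondule, and Torkye, Eskumb is earned (Rule 4).
With Eskumb and Talesk, Ionzan is earned (Rule 1).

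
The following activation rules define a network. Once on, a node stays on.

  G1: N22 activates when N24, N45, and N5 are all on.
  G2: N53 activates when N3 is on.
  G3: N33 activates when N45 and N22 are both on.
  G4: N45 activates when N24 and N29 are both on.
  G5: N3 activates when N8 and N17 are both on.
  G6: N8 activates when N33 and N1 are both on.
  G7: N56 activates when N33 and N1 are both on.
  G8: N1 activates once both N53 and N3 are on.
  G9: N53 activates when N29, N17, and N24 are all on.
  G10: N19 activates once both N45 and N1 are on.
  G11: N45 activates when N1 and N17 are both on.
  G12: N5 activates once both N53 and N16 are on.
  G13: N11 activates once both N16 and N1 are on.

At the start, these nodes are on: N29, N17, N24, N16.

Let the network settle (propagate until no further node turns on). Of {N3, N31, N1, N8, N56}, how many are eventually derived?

N3 would need N8 and N17 (G5), but N8 never turns on.
No rule produces N31, and it is not given.
N1 would need N53 and N3 (G8), but N3 never turns on.
N8 would need N33 and N1 (G6), but N1 never turns on.
N56 would need N33 and N1 (G7), but N1 never turns on.
None of the 5 are reached.

0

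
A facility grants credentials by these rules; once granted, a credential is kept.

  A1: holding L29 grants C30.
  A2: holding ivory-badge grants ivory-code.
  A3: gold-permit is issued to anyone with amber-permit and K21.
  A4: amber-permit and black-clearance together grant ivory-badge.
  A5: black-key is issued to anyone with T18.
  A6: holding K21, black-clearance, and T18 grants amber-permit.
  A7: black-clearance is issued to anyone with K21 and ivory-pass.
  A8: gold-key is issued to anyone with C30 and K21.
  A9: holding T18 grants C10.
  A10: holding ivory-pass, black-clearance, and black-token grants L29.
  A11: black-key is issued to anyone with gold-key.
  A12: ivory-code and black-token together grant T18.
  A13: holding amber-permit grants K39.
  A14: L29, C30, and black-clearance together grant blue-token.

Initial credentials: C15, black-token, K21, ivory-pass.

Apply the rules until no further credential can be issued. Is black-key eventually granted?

Holding K21 and ivory-pass grants black-clearance (A7).
Holding ivory-pass, black-clearance, and black-token grants L29 (A10).
Holding L29 grants C30 (A1).
Holding C30 and K21 grants gold-key (A8).
Holding gold-key grants black-key (A11).

Yes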